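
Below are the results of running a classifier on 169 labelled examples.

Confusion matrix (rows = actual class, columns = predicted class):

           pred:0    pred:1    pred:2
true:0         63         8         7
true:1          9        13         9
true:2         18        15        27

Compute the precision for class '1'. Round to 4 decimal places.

0.3611

Take TP from the diagonal, FP from the rest of the '1' prediction marginal, FN from the rest of the '1' actual marginal.
precision = TP/(TP+FP).
1: TP=13, FP=8+15=23 → 13/36 = 0.36111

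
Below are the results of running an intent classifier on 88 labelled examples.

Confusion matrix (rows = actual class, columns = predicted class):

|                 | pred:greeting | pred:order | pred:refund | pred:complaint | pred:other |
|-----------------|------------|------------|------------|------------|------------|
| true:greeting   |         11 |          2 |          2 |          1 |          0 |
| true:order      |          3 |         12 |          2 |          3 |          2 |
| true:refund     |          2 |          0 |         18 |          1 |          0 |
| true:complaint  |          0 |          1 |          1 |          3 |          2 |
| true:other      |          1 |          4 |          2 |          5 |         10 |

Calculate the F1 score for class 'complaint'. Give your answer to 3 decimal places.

0.300

F1 score = 2·TP/(2·TP+FP+FN).
complaint: TP=3, FP=1+3+1+5=10, FN=0+1+1+2=4 → 6/20 = 0.3000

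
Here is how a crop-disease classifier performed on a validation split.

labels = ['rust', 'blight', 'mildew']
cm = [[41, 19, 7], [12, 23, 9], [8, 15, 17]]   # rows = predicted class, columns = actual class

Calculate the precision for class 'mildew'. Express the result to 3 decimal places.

0.425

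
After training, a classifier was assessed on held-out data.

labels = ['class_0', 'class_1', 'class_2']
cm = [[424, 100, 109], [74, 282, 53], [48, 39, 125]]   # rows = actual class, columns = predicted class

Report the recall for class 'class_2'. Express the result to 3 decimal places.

0.590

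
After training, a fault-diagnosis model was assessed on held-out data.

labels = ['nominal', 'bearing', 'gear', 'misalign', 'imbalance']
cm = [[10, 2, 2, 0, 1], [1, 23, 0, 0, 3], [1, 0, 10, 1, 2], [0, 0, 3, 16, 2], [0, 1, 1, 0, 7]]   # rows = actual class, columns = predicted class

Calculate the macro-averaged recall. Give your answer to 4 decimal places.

0.7545

Per-class recall (TP/(TP+FN)):
  nominal: TP=10, FN=2+2+0+1=5 → 10/15 = 0.66667
  bearing: TP=23, FN=1+0+0+3=4 → 23/27 = 0.85185
  gear: TP=10, FN=1+0+1+2=4 → 10/14 = 0.71429
  misalign: TP=16, FN=0+0+3+2=5 → 16/21 = 0.76190
  imbalance: TP=7, FN=0+1+1+0=2 → 7/9 = 0.77778
Macro-recall = mean = (0.66667 + 0.85185 + 0.71429 + 0.76190 + 0.77778) / 5 = 0.7545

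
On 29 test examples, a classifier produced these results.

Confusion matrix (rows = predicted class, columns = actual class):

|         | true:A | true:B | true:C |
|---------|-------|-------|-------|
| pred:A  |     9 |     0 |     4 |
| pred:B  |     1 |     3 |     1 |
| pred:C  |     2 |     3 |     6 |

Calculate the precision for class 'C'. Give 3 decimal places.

Treat 'C' as positive and all other classes as negative.
precision = TP/(TP+FP).
C: TP=6, FP=2+3=5 → 6/11 = 0.5455

0.545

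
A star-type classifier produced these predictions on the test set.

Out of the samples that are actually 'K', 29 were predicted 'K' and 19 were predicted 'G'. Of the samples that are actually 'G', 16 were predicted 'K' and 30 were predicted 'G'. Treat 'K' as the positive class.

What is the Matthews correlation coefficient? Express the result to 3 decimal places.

0.257

MCC = (TP·TN − FP·FN) / √((TP+FP)(TP+FN)(TN+FP)(TN+FN))
Numerator = 29·30 − 16·19 = 566
Denominator = √(45·48·46·49) = √4868640 = 2206.4995
MCC = 566 / 2206.4995 = 0.257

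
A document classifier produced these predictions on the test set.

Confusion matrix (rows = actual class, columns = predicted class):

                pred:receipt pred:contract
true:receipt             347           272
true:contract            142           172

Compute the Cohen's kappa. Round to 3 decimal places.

Observed agreement pₒ = trace/N = 519/933 = 0.5563
Expected agreement pₑ = Σ (rowᵢ·colᵢ)/N² = (619·489 + 314·444)/933² = 0.5079
κ = (pₒ − pₑ)/(1 − pₑ) = (0.5563 − 0.5079)/(1 − 0.5079) = 0.098

0.098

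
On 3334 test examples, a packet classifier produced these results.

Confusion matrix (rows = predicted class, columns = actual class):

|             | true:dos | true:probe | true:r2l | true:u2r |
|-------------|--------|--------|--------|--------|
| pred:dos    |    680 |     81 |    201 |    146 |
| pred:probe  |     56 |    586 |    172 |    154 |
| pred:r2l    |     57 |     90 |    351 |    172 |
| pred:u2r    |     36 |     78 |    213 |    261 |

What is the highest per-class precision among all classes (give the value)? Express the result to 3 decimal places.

0.614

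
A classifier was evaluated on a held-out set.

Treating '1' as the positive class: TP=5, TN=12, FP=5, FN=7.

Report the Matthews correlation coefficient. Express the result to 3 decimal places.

MCC = (TP·TN − FP·FN) / √((TP+FP)(TP+FN)(TN+FP)(TN+FN))
Numerator = 5·12 − 5·7 = 25
Denominator = √(10·12·17·19) = √38760 = 196.8756
MCC = 25 / 196.8756 = 0.127

0.127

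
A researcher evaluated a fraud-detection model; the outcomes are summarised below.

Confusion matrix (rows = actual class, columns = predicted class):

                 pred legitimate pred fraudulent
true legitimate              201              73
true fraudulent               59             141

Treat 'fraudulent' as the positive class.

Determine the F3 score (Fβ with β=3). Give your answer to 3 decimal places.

Fβ = (1+β²)·TP / ((1+β²)·TP + β²·FN + FP), with β²=9
= 10·141 / (10·141 + 9·59 + 73) = 0.700

0.700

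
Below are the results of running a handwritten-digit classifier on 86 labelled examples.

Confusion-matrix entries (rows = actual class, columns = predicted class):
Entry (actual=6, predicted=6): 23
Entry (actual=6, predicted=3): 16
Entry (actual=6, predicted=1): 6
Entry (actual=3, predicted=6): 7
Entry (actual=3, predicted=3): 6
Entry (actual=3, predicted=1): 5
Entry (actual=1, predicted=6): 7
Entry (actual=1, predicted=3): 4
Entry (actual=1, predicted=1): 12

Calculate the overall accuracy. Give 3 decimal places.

Accuracy = trace / total = (23+6+12=41) / 86 = 41/86 = 0.477

0.477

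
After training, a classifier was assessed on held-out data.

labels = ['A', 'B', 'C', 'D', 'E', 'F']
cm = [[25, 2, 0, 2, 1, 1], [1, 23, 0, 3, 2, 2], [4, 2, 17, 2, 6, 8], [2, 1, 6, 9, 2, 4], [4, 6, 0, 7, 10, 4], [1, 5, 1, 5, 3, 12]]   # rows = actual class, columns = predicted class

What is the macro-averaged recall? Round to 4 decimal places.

0.5211

Per-class recall (TP/(TP+FN)):
  A: TP=25, FN=2+0+2+1+1=6 → 25/31 = 0.80645
  B: TP=23, FN=1+0+3+2+2=8 → 23/31 = 0.74194
  C: TP=17, FN=4+2+2+6+8=22 → 17/39 = 0.43590
  D: TP=9, FN=2+1+6+2+4=15 → 9/24 = 0.37500
  E: TP=10, FN=4+6+0+7+4=21 → 10/31 = 0.32258
  F: TP=12, FN=1+5+1+5+3=15 → 12/27 = 0.44444
Macro-recall = mean = (0.80645 + 0.74194 + 0.43590 + 0.37500 + 0.32258 + 0.44444) / 6 = 0.5211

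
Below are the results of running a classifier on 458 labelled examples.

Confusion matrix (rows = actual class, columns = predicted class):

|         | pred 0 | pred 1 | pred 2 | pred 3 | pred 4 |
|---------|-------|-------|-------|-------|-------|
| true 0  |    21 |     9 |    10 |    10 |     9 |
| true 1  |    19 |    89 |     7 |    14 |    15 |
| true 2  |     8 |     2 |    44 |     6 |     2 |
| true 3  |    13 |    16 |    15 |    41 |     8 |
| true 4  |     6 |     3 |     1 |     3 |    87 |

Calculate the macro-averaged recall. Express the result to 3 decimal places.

0.599

Per-class recall (TP/(TP+FN)):
  0: TP=21, FN=9+10+10+9=38 → 21/59 = 0.3559
  1: TP=89, FN=19+7+14+15=55 → 89/144 = 0.6181
  2: TP=44, FN=8+2+6+2=18 → 44/62 = 0.7097
  3: TP=41, FN=13+16+15+8=52 → 41/93 = 0.4409
  4: TP=87, FN=6+3+1+3=13 → 87/100 = 0.8700
Macro-recall = mean = (0.3559 + 0.6181 + 0.7097 + 0.4409 + 0.8700) / 5 = 0.599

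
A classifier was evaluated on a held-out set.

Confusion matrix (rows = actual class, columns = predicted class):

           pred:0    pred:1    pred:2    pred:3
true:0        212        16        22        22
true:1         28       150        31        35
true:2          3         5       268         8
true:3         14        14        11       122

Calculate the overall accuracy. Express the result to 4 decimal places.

Accuracy = trace / total = (212+150+268+122=752) / 961 = 752/961 = 0.7825

0.7825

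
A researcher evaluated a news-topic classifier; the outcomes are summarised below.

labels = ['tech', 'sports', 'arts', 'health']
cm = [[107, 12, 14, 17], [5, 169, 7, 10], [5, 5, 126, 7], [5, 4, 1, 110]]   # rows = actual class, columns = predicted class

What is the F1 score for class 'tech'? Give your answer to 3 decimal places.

0.787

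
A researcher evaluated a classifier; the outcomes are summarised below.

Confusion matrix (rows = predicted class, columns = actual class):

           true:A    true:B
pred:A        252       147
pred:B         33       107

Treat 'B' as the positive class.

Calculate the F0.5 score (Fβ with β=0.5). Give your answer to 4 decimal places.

Fβ = (1+β²)·TP / ((1+β²)·TP + β²·FN + FP), with β²=1/4
= 1.25·107 / (1.25·107 + 0.25·147 + 33) = 0.6572

0.6572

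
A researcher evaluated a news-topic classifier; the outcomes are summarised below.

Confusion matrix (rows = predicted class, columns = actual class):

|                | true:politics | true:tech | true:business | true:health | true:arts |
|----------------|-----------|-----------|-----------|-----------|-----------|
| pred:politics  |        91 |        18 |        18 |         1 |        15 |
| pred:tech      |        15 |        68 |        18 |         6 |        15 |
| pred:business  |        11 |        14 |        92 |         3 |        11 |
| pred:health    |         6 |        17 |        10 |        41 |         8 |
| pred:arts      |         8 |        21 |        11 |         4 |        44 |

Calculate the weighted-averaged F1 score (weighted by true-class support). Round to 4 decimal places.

0.5923

Per-class F1 score (2·TP/(2·TP+FP+FN)):
  politics: TP=91, FP=18+18+1+15=52, FN=15+11+6+8=40 → 182/274 = 0.66423
  tech: TP=68, FP=15+18+6+15=54, FN=18+14+17+21=70 → 136/260 = 0.52308
  business: TP=92, FP=11+14+3+11=39, FN=18+18+10+11=57 → 184/280 = 0.65714
  health: TP=41, FP=6+17+10+8=41, FN=1+6+3+4=14 → 82/137 = 0.59854
  arts: TP=44, FP=8+21+11+4=44, FN=15+15+11+8=49 → 88/181 = 0.48619
Weighted-F1 score = Σ (supportᵢ/N)·F1 scoreᵢ with N=566: (131/566)·0.66423 + (138/566)·0.52308 + (149/566)·0.65714 + (55/566)·0.59854 + (93/566)·0.48619 = 0.5923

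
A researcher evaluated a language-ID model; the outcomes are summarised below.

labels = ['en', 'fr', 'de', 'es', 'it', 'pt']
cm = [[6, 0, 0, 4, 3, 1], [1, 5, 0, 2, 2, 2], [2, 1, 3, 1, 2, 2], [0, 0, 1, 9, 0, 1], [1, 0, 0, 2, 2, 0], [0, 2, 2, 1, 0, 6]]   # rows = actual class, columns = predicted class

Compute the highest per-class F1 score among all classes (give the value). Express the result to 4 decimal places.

0.6000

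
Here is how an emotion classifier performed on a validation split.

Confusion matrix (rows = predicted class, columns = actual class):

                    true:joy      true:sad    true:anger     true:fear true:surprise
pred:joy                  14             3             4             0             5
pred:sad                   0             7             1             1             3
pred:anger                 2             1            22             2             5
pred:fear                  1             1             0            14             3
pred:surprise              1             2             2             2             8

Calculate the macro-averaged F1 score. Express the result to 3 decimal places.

0.609

Per-class F1 score (2·TP/(2·TP+FP+FN)):
  joy: TP=14, FP=3+4+0+5=12, FN=0+2+1+1=4 → 28/44 = 0.6364
  sad: TP=7, FP=0+1+1+3=5, FN=3+1+1+2=7 → 14/26 = 0.5385
  anger: TP=22, FP=2+1+2+5=10, FN=4+1+0+2=7 → 44/61 = 0.7213
  fear: TP=14, FP=1+1+0+3=5, FN=0+1+2+2=5 → 28/38 = 0.7368
  surprise: TP=8, FP=1+2+2+2=7, FN=5+3+5+3=16 → 16/39 = 0.4103
Macro-F1 score = mean = (0.6364 + 0.5385 + 0.7213 + 0.7368 + 0.4103) / 5 = 0.609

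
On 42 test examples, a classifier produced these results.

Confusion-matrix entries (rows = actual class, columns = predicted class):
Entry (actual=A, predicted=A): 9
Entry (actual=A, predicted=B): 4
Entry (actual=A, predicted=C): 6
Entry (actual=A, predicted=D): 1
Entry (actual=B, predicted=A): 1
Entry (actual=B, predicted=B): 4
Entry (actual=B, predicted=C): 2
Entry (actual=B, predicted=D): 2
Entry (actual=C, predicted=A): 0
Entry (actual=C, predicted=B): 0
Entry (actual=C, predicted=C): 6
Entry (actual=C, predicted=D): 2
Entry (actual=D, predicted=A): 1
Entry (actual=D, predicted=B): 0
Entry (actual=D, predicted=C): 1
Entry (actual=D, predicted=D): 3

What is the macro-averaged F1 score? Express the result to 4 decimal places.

Per-class F1 score (2·TP/(2·TP+FP+FN)):
  A: TP=9, FP=1+0+1=2, FN=4+6+1=11 → 18/31 = 0.58065
  B: TP=4, FP=4+0+0=4, FN=1+2+2=5 → 8/17 = 0.47059
  C: TP=6, FP=6+2+1=9, FN=0+0+2=2 → 12/23 = 0.52174
  D: TP=3, FP=1+2+2=5, FN=1+0+1=2 → 6/13 = 0.46154
Macro-F1 score = mean = (0.58065 + 0.47059 + 0.52174 + 0.46154) / 4 = 0.5086

0.5086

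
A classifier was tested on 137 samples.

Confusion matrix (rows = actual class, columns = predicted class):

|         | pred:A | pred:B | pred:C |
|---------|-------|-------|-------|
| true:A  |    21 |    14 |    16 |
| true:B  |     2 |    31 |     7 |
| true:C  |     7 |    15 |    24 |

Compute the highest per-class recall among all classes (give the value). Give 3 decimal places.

Per-class recall (TP/(TP+FN)):
  A: TP=21, FN=14+16=30 → 21/51 = 0.4118
  B: TP=31, FN=2+7=9 → 31/40 = 0.7750
  C: TP=24, FN=7+15=22 → 24/46 = 0.5217
Highest is class 'B' with recall = 0.775.

0.775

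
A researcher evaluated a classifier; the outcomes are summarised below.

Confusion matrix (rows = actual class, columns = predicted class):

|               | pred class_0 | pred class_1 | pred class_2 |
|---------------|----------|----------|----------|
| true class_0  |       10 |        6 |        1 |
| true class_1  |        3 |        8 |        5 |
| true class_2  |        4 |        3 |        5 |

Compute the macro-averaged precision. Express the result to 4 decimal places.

Per-class precision (TP/(TP+FP)):
  class_0: TP=10, FP=3+4=7 → 10/17 = 0.58824
  class_1: TP=8, FP=6+3=9 → 8/17 = 0.47059
  class_2: TP=5, FP=1+5=6 → 5/11 = 0.45455
Macro-precision = mean = (0.58824 + 0.47059 + 0.45455) / 3 = 0.5045

0.5045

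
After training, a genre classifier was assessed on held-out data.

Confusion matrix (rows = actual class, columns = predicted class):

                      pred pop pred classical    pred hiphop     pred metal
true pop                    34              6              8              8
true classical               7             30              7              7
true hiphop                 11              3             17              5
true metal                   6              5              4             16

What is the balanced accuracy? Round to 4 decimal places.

0.5459

Balanced accuracy = mean of per-class recall.
  pop: recall = 34/56 = 0.60714
  classical: recall = 30/51 = 0.58824
  hiphop: recall = 17/36 = 0.47222
  metal: recall = 16/31 = 0.51613
Mean = (0.60714 + 0.58824 + 0.47222 + 0.51613) / 4 = 0.5459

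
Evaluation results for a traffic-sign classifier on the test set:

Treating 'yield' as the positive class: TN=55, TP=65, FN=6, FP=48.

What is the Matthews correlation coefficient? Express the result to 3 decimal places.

MCC = (TP·TN − FP·FN) / √((TP+FP)(TP+FN)(TN+FP)(TN+FN))
Numerator = 65·55 − 48·6 = 3287
Denominator = √(113·71·103·61) = √50408509 = 7099.8950
MCC = 3287 / 7099.8950 = 0.463

0.463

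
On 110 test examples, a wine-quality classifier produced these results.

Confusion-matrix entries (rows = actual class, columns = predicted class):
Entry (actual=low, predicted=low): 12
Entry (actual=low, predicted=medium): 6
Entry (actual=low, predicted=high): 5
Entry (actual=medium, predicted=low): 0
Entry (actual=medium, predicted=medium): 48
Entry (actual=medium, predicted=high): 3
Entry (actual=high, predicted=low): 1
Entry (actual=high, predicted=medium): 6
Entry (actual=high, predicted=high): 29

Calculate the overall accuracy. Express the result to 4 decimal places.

Accuracy = trace / total = (12+48+29=89) / 110 = 89/110 = 0.8091

0.8091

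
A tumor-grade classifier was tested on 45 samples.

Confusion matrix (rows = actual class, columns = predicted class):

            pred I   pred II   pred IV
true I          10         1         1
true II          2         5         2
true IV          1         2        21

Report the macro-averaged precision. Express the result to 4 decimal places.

Per-class precision (TP/(TP+FP)):
  I: TP=10, FP=2+1=3 → 10/13 = 0.76923
  II: TP=5, FP=1+2=3 → 5/8 = 0.62500
  IV: TP=21, FP=1+2=3 → 21/24 = 0.87500
Macro-precision = mean = (0.76923 + 0.62500 + 0.87500) / 3 = 0.7564

0.7564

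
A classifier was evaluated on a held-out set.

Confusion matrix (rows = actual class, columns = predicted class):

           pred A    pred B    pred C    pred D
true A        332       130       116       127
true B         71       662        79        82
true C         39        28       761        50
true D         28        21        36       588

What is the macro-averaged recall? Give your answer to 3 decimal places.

0.738

Per-class recall (TP/(TP+FN)):
  A: TP=332, FN=130+116+127=373 → 332/705 = 0.4709
  B: TP=662, FN=71+79+82=232 → 662/894 = 0.7405
  C: TP=761, FN=39+28+50=117 → 761/878 = 0.8667
  D: TP=588, FN=28+21+36=85 → 588/673 = 0.8737
Macro-recall = mean = (0.4709 + 0.7405 + 0.8667 + 0.8737) / 4 = 0.738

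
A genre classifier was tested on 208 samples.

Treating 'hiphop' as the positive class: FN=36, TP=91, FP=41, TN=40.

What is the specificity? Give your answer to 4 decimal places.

0.4938

Specificity = TN/(TN+FP) = 40/(40+41) = 0.4938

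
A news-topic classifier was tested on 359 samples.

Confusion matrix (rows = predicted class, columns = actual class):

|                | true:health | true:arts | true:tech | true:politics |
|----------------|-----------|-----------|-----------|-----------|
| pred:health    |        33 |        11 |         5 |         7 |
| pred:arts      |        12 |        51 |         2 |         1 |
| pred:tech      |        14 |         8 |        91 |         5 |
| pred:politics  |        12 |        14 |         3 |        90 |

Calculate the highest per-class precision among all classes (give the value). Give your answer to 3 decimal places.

Per-class precision (TP/(TP+FP)):
  health: TP=33, FP=11+5+7=23 → 33/56 = 0.5893
  arts: TP=51, FP=12+2+1=15 → 51/66 = 0.7727
  tech: TP=91, FP=14+8+5=27 → 91/118 = 0.7712
  politics: TP=90, FP=12+14+3=29 → 90/119 = 0.7563
Highest is class 'arts' with precision = 0.773.

0.773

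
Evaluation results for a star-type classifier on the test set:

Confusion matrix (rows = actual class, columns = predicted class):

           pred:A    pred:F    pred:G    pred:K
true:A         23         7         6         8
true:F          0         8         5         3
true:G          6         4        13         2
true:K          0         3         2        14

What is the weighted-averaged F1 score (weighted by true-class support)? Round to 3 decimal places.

Per-class F1 score (2·TP/(2·TP+FP+FN)):
  A: TP=23, FP=0+6+0=6, FN=7+6+8=21 → 46/73 = 0.6301
  F: TP=8, FP=7+4+3=14, FN=0+5+3=8 → 16/38 = 0.4211
  G: TP=13, FP=6+5+2=13, FN=6+4+2=12 → 26/51 = 0.5098
  K: TP=14, FP=8+3+2=13, FN=0+3+2=5 → 28/46 = 0.6087
Weighted-F1 score = Σ (supportᵢ/N)·F1 scoreᵢ with N=104: (44/104)·0.6301 + (16/104)·0.4211 + (25/104)·0.5098 + (19/104)·0.6087 = 0.565

0.565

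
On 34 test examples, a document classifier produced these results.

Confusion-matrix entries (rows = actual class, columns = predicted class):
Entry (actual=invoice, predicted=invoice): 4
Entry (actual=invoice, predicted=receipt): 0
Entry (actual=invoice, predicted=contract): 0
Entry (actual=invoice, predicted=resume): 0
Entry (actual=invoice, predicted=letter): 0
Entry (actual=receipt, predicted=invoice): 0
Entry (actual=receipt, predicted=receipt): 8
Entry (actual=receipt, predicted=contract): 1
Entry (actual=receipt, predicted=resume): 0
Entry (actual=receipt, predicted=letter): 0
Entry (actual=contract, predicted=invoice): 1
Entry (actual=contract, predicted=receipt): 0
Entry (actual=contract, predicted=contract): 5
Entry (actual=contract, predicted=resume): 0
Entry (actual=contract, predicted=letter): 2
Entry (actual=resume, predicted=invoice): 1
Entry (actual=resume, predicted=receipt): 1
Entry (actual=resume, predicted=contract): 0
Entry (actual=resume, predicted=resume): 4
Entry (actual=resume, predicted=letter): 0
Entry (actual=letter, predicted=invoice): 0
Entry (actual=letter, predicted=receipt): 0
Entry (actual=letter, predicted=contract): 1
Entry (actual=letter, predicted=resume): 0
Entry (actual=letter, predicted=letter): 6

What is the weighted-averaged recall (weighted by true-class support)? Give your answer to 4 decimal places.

0.7941

Per-class recall (TP/(TP+FN)):
  invoice: TP=4, FN=0+0+0+0=0 → 4/4 = 1.00000
  receipt: TP=8, FN=0+1+0+0=1 → 8/9 = 0.88889
  contract: TP=5, FN=1+0+0+2=3 → 5/8 = 0.62500
  resume: TP=4, FN=1+1+0+0=2 → 4/6 = 0.66667
  letter: TP=6, FN=0+0+1+0=1 → 6/7 = 0.85714
Weighted-recall = Σ (supportᵢ/N)·recallᵢ with N=34: (4/34)·1.00000 + (9/34)·0.88889 + (8/34)·0.62500 + (6/34)·0.66667 + (7/34)·0.85714 = 0.7941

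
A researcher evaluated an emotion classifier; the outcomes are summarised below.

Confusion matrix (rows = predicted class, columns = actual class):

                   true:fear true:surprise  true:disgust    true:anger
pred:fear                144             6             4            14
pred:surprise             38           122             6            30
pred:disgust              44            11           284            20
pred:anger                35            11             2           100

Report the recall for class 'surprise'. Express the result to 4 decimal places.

Take TP from the diagonal, FP from the rest of the 'surprise' prediction marginal, FN from the rest of the 'surprise' actual marginal.
recall = TP/(TP+FN).
surprise: TP=122, FN=6+11+11=28 → 122/150 = 0.81333

0.8133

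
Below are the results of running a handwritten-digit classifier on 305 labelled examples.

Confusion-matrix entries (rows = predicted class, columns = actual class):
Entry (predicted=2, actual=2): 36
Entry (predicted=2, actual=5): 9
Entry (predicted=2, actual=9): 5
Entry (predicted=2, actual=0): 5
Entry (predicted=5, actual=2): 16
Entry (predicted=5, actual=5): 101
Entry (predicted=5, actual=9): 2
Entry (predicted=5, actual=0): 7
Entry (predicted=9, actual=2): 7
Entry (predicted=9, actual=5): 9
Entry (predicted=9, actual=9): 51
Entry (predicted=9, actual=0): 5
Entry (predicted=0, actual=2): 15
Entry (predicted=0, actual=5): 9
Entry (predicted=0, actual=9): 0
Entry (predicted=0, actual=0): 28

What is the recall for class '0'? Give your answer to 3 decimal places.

0.622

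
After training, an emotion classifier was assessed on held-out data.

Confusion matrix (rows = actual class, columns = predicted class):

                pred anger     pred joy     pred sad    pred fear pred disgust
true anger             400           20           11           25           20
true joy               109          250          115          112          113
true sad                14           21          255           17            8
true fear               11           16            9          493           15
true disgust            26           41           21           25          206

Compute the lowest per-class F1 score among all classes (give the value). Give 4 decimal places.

0.4776

Per-class F1 score (2·TP/(2·TP+FP+FN)):
  anger: TP=400, FP=109+14+11+26=160, FN=20+11+25+20=76 → 800/1036 = 0.77220
  joy: TP=250, FP=20+21+16+41=98, FN=109+115+112+113=449 → 500/1047 = 0.47755
  sad: TP=255, FP=11+115+9+21=156, FN=14+21+17+8=60 → 510/726 = 0.70248
  fear: TP=493, FP=25+112+17+25=179, FN=11+16+9+15=51 → 986/1216 = 0.81086
  disgust: TP=206, FP=20+113+8+15=156, FN=26+41+21+25=113 → 412/681 = 0.60499
Lowest is class 'joy' with F1 score = 0.4776.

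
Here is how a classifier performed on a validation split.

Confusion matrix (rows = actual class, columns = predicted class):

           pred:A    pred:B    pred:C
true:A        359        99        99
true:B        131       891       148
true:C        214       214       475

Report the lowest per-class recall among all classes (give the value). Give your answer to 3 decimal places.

0.526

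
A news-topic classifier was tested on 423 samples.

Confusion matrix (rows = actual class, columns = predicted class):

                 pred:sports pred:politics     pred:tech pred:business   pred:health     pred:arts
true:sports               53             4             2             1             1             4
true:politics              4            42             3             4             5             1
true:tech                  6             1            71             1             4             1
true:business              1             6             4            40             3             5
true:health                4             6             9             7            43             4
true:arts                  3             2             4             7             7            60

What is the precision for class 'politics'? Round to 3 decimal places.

0.689

Take TP from the diagonal, FP from the rest of the 'politics' prediction marginal, FN from the rest of the 'politics' actual marginal.
precision = TP/(TP+FP).
politics: TP=42, FP=4+1+6+6+2=19 → 42/61 = 0.6885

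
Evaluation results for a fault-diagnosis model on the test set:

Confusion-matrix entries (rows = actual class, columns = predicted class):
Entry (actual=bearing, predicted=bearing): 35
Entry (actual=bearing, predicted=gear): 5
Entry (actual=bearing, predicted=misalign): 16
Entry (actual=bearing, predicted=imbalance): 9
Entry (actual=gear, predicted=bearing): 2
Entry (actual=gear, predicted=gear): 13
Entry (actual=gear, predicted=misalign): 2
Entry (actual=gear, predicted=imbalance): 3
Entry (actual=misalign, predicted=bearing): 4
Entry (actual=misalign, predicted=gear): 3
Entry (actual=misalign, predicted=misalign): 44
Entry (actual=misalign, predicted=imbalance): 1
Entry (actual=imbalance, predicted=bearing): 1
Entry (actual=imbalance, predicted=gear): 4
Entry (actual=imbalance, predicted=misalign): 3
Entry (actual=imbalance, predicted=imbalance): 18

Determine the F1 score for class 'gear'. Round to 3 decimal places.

F1 score = 2·TP/(2·TP+FP+FN).
gear: TP=13, FP=5+3+4=12, FN=2+2+3=7 → 26/45 = 0.5778

0.578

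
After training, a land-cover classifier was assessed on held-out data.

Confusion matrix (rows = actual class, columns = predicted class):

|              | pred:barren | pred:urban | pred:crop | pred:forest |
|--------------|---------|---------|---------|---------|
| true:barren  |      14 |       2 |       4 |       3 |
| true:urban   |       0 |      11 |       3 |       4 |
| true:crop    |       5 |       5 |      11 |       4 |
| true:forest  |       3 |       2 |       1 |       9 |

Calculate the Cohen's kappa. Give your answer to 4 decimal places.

0.4073

Observed agreement pₒ = trace/N = 45/81 = 0.55556
Expected agreement pₑ = Σ (rowᵢ·colᵢ)/N² = (23·22 + 18·20 + 25·19 + 15·20)/81² = 0.25011
κ = (pₒ − pₑ)/(1 − pₑ) = (0.55556 − 0.25011)/(1 − 0.25011) = 0.4073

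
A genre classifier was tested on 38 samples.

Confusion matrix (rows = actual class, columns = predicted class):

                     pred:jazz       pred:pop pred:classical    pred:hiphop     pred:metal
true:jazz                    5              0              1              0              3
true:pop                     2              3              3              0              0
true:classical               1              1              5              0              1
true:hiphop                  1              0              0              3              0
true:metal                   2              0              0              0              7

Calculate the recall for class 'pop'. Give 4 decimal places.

0.3750

Take TP from the diagonal, FP from the rest of the 'pop' prediction marginal, FN from the rest of the 'pop' actual marginal.
recall = TP/(TP+FN).
pop: TP=3, FN=2+3+0+0=5 → 3/8 = 0.37500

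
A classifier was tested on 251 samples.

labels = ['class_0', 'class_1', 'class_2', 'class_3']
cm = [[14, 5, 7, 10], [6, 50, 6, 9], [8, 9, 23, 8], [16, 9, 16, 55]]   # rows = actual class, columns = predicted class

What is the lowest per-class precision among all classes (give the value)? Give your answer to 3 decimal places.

0.318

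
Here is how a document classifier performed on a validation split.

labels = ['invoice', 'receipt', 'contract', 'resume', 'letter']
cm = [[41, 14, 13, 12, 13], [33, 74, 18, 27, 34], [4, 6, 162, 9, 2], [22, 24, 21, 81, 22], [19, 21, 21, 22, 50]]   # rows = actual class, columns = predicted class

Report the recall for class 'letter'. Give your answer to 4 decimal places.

recall = TP/(TP+FN).
letter: TP=50, FN=19+21+21+22=83 → 50/133 = 0.37594

0.3759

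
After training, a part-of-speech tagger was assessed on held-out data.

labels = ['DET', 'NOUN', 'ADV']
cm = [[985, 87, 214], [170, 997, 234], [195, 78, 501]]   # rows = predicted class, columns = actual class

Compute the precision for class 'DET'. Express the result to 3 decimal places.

Take TP from the diagonal, FP from the rest of the 'DET' prediction marginal, FN from the rest of the 'DET' actual marginal.
precision = TP/(TP+FP).
DET: TP=985, FP=87+214=301 → 985/1286 = 0.7659

0.766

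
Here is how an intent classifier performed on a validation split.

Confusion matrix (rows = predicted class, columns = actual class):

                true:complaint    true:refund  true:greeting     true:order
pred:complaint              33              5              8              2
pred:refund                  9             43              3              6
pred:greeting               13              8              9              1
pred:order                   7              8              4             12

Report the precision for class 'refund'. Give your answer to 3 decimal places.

0.705

One-vs-rest for 'refund': TP = diagonal; FP = other classes predicted 'refund'; FN = 'refund' predicted as other.
precision = TP/(TP+FP).
refund: TP=43, FP=9+3+6=18 → 43/61 = 0.7049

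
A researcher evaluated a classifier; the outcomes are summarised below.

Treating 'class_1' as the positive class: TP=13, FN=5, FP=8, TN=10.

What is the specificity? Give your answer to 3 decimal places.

Specificity = TN/(TN+FP) = 10/(10+8) = 0.556

0.556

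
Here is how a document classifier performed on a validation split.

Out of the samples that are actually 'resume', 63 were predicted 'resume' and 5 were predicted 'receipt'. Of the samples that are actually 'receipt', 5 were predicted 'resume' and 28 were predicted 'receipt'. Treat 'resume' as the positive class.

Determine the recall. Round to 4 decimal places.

0.9265

Recall = TP/(TP+FN) = 63/(63+5) = 63/68 = 0.9265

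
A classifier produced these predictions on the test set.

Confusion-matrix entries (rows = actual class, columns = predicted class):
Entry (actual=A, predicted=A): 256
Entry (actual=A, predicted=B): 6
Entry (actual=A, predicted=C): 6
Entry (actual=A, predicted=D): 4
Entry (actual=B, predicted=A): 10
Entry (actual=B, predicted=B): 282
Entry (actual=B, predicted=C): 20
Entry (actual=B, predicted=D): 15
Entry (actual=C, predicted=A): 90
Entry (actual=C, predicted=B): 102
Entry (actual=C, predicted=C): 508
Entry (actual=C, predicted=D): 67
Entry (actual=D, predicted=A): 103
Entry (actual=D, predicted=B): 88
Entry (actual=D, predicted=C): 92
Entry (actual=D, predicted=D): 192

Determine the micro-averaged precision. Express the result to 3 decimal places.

0.672

Micro-averaging pools counts across classes: ΣTP=1238, ΣFP=603, ΣFN=603.
Micro-precision = TP/(TP+FP) on pooled counts = 0.672 (equals overall accuracy in single-label multiclass).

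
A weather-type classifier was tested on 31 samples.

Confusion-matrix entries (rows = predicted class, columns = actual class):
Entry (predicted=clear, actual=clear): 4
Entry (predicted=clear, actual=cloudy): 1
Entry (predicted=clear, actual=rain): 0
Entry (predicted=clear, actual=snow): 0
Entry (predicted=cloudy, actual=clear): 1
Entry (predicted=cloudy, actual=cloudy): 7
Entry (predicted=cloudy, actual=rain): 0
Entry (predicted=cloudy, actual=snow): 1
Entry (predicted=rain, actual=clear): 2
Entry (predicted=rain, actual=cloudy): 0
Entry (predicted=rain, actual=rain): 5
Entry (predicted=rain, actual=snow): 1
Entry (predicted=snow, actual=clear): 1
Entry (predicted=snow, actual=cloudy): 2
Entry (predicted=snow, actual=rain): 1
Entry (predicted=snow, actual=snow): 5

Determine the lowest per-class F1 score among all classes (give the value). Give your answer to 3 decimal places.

Per-class F1 score (2·TP/(2·TP+FP+FN)):
  clear: TP=4, FP=1+0+0=1, FN=1+2+1=4 → 8/13 = 0.6154
  cloudy: TP=7, FP=1+0+1=2, FN=1+0+2=3 → 14/19 = 0.7368
  rain: TP=5, FP=2+0+1=3, FN=0+0+1=1 → 10/14 = 0.7143
  snow: TP=5, FP=1+2+1=4, FN=0+1+1=2 → 10/16 = 0.6250
Lowest is class 'clear' with F1 score = 0.615.

0.615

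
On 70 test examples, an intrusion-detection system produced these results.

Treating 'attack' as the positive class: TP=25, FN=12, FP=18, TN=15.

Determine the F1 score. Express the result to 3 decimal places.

Precision = TP/(TP+FP) = 25/43 = 0.5814
Recall = TP/(TP+FN) = 25/37 = 0.6757
F1 = 2·TP/(2·TP+FP+FN) = 50/80 = 0.625

0.625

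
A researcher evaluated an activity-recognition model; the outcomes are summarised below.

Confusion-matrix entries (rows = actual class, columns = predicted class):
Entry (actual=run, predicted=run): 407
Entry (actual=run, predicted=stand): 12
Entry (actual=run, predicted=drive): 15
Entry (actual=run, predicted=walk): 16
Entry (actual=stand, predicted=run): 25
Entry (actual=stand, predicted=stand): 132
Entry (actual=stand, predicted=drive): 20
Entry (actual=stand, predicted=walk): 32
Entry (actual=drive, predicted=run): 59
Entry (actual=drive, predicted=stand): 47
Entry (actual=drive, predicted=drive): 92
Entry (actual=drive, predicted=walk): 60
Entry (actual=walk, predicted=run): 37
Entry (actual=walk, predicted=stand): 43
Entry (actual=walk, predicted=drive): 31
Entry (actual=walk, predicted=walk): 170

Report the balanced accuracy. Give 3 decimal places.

Balanced accuracy = mean of per-class recall.
  run: recall = 407/450 = 0.9044
  stand: recall = 132/209 = 0.6316
  drive: recall = 92/258 = 0.3566
  walk: recall = 170/281 = 0.6050
Mean = (0.9044 + 0.6316 + 0.3566 + 0.6050) / 4 = 0.624

0.624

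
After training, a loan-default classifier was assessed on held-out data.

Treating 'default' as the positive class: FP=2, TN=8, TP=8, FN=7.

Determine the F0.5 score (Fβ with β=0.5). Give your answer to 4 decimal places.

0.7273

Fβ = (1+β²)·TP / ((1+β²)·TP + β²·FN + FP), with β²=1/4
= 1.25·8 / (1.25·8 + 0.25·7 + 2) = 0.7273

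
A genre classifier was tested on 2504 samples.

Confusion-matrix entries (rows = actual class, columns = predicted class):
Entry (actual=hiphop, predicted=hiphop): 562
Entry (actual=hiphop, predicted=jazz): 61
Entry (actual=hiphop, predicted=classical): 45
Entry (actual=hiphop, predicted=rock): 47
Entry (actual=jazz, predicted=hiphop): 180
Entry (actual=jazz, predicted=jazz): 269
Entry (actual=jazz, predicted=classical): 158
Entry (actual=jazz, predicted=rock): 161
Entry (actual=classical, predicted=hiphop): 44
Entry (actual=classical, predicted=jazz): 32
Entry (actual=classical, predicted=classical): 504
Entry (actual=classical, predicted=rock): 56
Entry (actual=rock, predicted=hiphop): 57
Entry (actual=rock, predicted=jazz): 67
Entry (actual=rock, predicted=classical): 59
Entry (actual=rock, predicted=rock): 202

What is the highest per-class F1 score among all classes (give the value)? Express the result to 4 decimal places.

Per-class F1 score (2·TP/(2·TP+FP+FN)):
  hiphop: TP=562, FP=180+44+57=281, FN=61+45+47=153 → 1124/1558 = 0.72144
  jazz: TP=269, FP=61+32+67=160, FN=180+158+161=499 → 538/1197 = 0.44946
  classical: TP=504, FP=45+158+59=262, FN=44+32+56=132 → 1008/1402 = 0.71897
  rock: TP=202, FP=47+161+56=264, FN=57+67+59=183 → 404/851 = 0.47474
Highest is class 'hiphop' with F1 score = 0.7214.

0.7214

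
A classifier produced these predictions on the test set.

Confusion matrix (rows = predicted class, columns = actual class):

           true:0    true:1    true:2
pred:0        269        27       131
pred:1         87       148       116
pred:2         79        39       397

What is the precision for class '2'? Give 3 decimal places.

Take TP from the diagonal, FP from the rest of the '2' prediction marginal, FN from the rest of the '2' actual marginal.
precision = TP/(TP+FP).
2: TP=397, FP=79+39=118 → 397/515 = 0.7709

0.771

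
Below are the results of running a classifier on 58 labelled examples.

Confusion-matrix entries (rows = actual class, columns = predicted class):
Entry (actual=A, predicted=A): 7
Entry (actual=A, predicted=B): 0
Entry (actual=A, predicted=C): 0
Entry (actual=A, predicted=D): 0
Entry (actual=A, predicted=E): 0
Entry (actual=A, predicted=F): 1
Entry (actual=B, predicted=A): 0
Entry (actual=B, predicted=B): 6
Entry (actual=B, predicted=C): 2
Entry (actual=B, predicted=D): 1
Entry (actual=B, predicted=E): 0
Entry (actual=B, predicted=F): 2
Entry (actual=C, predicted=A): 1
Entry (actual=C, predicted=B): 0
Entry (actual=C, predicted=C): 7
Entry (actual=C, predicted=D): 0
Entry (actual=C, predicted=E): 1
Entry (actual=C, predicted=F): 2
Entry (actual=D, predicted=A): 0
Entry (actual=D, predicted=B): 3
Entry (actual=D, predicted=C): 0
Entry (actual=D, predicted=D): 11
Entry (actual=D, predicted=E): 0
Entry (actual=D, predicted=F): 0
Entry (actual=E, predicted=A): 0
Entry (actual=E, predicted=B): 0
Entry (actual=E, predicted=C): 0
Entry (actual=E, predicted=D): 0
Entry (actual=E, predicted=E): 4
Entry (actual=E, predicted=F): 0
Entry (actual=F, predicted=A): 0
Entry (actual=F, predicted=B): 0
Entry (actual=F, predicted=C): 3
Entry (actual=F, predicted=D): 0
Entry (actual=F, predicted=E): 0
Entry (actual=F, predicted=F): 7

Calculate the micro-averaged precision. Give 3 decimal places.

Micro-averaging pools counts across classes: ΣTP=42, ΣFP=16, ΣFN=16.
Micro-precision = TP/(TP+FP) on pooled counts = 0.724 (equals overall accuracy in single-label multiclass).

0.724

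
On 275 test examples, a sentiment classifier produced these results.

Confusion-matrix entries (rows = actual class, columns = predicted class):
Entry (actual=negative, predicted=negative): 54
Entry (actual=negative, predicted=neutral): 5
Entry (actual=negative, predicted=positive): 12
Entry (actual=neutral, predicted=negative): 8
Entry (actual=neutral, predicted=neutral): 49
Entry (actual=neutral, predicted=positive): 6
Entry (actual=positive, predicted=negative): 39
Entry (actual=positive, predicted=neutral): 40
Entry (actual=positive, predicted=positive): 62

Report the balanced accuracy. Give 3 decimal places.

0.659

Balanced accuracy = mean of per-class recall.
  negative: recall = 54/71 = 0.7606
  neutral: recall = 49/63 = 0.7778
  positive: recall = 62/141 = 0.4397
Mean = (0.7606 + 0.7778 + 0.4397) / 3 = 0.659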